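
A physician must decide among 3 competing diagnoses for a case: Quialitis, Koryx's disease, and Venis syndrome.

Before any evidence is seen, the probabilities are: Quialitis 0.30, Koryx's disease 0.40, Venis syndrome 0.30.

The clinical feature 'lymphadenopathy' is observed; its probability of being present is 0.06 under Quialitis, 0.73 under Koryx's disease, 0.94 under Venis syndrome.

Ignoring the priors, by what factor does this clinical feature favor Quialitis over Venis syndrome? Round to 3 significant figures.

0.0638

The Bayes factor is the ratio of the two likelihoods.
  Quialitis: 0.06
  Venis syndrome: 0.94
Bayes factor = 0.06 / 0.94 ≈ 0.0638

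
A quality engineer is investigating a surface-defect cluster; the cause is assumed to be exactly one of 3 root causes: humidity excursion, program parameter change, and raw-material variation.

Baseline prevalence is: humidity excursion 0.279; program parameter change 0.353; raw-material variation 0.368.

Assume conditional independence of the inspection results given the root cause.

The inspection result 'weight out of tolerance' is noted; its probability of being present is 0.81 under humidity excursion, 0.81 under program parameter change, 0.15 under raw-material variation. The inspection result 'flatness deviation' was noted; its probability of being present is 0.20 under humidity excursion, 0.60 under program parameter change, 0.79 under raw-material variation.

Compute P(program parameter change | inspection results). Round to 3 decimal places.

0.659

By Bayes' rule with conditional independence, the unnormalized weight for each hypothesis is prior × ∏ likelihoods:
  humidity excursion: 0.279 × 0.81 × 0.20 = 0.045198
  program parameter change: 0.353 × 0.81 × 0.60 = 0.17156
  raw-material variation: 0.368 × 0.15 × 0.79 = 0.043608
The unnormalized weights sum to 0.26036.
P(program parameter change | evidence) = 0.17156 / 0.26036 ≈ 0.659.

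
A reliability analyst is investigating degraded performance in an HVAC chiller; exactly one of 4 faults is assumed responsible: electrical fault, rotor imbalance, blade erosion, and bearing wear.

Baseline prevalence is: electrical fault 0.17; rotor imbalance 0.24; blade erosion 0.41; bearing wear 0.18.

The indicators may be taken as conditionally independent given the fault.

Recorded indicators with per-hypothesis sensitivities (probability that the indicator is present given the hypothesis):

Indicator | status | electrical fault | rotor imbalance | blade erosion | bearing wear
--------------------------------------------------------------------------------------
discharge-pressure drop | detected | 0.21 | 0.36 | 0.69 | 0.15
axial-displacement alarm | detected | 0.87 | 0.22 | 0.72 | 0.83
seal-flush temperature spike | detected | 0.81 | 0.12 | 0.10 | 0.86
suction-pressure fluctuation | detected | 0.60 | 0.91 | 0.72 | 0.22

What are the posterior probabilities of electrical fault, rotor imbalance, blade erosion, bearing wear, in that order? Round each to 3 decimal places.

0.418, 0.058, 0.407, 0.118

By Bayes' rule with conditional independence, the unnormalized weight for each hypothesis is prior × ∏ likelihoods:
  electrical fault: 0.17 × 0.21 × 0.87 × 0.81 × 0.60 = 0.015095
  rotor imbalance: 0.24 × 0.36 × 0.22 × 0.12 × 0.91 = 0.0020757
  blade erosion: 0.41 × 0.69 × 0.72 × 0.10 × 0.72 = 0.014666
  bearing wear: 0.18 × 0.15 × 0.83 × 0.86 × 0.22 = 0.00424
The unnormalized weights sum to 0.036076.
P(electrical fault | evidence) = 0.015095 / 0.036076 ≈ 0.418
P(rotor imbalance | evidence) = 0.0020757 / 0.036076 ≈ 0.058
P(blade erosion | evidence) = 0.014666 / 0.036076 ≈ 0.407
P(bearing wear | evidence) = 0.00424 / 0.036076 ≈ 0.118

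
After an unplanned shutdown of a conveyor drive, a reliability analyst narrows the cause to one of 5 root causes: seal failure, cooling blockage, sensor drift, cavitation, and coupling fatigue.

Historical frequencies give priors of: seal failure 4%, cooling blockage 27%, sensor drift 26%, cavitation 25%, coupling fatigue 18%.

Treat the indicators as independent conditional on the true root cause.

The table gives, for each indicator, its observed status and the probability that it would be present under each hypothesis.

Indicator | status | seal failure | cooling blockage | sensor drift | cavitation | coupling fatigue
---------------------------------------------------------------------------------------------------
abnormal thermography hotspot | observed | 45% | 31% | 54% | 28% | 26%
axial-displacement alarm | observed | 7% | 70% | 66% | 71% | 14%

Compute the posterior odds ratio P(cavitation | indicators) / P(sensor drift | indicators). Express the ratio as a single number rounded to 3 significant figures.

0.536

The normalizing constant cancels in an odds ratio, so compute prior × likelihood for the two hypotheses only:
  cavitation: 0.25 × 0.28 × 0.71 = 0.0497
  sensor drift: 0.26 × 0.54 × 0.66 = 0.092664
Posterior odds = 0.0497 / 0.092664 ≈ 0.536.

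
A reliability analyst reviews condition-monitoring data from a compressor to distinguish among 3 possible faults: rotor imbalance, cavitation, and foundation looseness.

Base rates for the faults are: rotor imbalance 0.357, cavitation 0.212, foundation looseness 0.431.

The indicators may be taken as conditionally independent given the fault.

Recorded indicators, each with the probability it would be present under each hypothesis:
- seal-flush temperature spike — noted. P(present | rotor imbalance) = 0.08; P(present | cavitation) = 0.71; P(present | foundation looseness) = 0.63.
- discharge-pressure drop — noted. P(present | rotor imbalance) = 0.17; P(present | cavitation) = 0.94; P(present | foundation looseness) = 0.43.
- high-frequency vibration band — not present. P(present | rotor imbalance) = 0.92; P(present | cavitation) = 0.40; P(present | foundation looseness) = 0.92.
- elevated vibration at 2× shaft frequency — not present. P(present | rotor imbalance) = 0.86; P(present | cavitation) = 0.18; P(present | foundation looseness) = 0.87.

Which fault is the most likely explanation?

By Bayes' rule with conditional independence, the unnormalized weight for each hypothesis is prior × ∏ likelihoods (using 1 − P(present | H) for each absent indicator):
  rotor imbalance: 0.357 × 0.08 × 0.17 × (1 − 0.92) × (1 − 0.86) = 5.4378e-05
  cavitation: 0.212 × 0.71 × 0.94 × (1 − 0.40) × (1 − 0.18) = 0.069612
  foundation looseness: 0.431 × 0.63 × 0.43 × (1 − 0.92) × (1 − 0.87) = 0.0012143
Marginal likelihood of the evidence = 0.070881.
P(rotor imbalance | evidence) ≈ 5.4378e-05 / 0.070881 ≈ 0.001
P(cavitation | evidence) ≈ 0.069612 / 0.070881 ≈ 0.982
P(foundation looseness | evidence) ≈ 0.0012143 / 0.070881 ≈ 0.017
The largest is 0.982, so cavitation is most probable.

cavitation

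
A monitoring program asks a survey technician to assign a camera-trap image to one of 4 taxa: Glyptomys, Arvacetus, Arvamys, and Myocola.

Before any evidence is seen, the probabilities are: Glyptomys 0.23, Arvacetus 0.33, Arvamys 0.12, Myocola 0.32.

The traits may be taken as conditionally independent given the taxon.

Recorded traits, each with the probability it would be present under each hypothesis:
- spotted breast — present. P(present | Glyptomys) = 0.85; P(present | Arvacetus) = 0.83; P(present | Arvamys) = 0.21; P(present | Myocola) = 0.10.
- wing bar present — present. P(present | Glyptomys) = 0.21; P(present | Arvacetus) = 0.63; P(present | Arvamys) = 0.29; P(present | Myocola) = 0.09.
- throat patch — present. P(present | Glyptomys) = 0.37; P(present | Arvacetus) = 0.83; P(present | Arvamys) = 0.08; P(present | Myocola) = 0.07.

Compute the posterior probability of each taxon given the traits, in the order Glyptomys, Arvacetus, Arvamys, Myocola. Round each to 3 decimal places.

Multiply each prior by the joint likelihood of the trait pattern:
  Glyptomys: 0.23 × 0.85 × 0.21 × 0.37 = 0.01519
  Arvacetus: 0.33 × 0.83 × 0.63 × 0.83 = 0.14322
  Arvamys: 0.12 × 0.21 × 0.29 × 0.08 = 0.00058464
  Myocola: 0.32 × 0.10 × 0.09 × 0.07 = 0.0002016
Marginal likelihood of the evidence = 0.1592.
P(Glyptomys | evidence) = 0.01519 / 0.1592 ≈ 0.095
P(Arvacetus | evidence) = 0.14322 / 0.1592 ≈ 0.900
P(Arvamys | evidence) = 0.00058464 / 0.1592 ≈ 0.004
P(Myocola | evidence) = 0.0002016 / 0.1592 ≈ 0.001

0.095, 0.900, 0.004, 0.001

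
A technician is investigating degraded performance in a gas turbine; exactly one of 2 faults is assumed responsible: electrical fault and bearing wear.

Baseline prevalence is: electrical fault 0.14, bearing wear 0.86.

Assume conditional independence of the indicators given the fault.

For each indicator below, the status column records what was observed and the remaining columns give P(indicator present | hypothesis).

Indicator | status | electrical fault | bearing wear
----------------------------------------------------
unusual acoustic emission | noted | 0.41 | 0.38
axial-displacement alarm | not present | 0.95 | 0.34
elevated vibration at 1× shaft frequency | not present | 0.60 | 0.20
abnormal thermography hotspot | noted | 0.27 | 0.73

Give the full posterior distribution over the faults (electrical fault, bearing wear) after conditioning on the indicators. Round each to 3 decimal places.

By Bayes' rule with conditional independence, the unnormalized weight for each hypothesis is prior × ∏ likelihoods (using 1 − P(present | H) for each absent indicator):
  electrical fault: 0.14 × 0.41 × (1 − 0.95) × (1 − 0.60) × 0.27 = 0.00030996
  bearing wear: 0.86 × 0.38 × (1 − 0.34) × (1 − 0.20) × 0.73 = 0.12596
Marginal likelihood of the evidence = 0.12627.
P(electrical fault | evidence) = 0.00030996 / 0.12627 ≈ 0.002
P(bearing wear | evidence) = 0.12596 / 0.12627 ≈ 0.998

0.002, 0.998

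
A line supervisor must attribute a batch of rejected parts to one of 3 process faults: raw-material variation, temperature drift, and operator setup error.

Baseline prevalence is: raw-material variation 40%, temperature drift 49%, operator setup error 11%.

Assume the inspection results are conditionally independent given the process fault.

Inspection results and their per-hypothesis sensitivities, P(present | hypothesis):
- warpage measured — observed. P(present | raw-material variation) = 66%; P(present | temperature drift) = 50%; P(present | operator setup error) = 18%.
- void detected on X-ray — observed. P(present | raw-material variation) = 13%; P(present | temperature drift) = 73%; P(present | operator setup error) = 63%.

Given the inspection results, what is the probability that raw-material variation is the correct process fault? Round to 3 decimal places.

0.152

For each hypothesis, the unnormalized posterior weight is prior × product of the inspection result likelihoods:
  raw-material variation: 0.40 × 0.66 × 0.13 = 0.03432
  temperature drift: 0.49 × 0.50 × 0.73 = 0.17885
  operator setup error: 0.11 × 0.18 × 0.63 = 0.012474
Marginal likelihood of the evidence = 0.22564.
P(raw-material variation | evidence) = 0.03432 / 0.22564 ≈ 0.152.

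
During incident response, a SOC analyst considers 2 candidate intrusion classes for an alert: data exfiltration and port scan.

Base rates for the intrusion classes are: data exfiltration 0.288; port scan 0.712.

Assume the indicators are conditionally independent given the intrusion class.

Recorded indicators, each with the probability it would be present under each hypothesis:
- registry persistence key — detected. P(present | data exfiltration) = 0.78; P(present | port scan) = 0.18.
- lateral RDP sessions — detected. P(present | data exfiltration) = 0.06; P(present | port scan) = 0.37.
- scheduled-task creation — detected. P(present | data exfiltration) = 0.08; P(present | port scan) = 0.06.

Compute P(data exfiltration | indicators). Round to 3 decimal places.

0.275

By Bayes' rule with conditional independence, the unnormalized weight for each hypothesis is prior × ∏ likelihoods:
  data exfiltration: 0.288 × 0.78 × 0.06 × 0.08 = 0.0010783
  port scan: 0.712 × 0.18 × 0.37 × 0.06 = 0.0028452
Normalizing constant Z = 0.0010783 + 0.0028452 = 0.0039234.
P(data exfiltration | evidence) = 0.0010783 / 0.0039234 ≈ 0.275.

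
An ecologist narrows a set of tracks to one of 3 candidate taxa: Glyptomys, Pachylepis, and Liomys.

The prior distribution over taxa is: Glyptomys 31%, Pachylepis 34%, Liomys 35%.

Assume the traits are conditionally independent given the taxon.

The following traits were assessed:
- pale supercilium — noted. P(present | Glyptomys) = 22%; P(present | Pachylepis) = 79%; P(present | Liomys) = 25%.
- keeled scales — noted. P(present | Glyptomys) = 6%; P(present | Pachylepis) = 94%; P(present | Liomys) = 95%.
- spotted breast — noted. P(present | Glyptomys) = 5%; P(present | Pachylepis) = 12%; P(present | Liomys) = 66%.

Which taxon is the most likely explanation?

By Bayes' rule with conditional independence, the unnormalized weight for each hypothesis is prior × ∏ likelihoods:
  Glyptomys: 0.31 × 0.22 × 0.06 × 0.05 = 0.0002046
  Pachylepis: 0.34 × 0.79 × 0.94 × 0.12 = 0.030298
  Liomys: 0.35 × 0.25 × 0.95 × 0.66 = 0.054862
Normalizing constant Z = 0.0002046 + 0.030298 + 0.054862 = 0.085365.
P(Glyptomys | evidence) ≈ 0.0002046 / 0.085365 ≈ 0.002
P(Pachylepis | evidence) ≈ 0.030298 / 0.085365 ≈ 0.355
P(Liomys | evidence) ≈ 0.054862 / 0.085365 ≈ 0.643
The largest is 0.643, so Liomys is most probable.

Liomys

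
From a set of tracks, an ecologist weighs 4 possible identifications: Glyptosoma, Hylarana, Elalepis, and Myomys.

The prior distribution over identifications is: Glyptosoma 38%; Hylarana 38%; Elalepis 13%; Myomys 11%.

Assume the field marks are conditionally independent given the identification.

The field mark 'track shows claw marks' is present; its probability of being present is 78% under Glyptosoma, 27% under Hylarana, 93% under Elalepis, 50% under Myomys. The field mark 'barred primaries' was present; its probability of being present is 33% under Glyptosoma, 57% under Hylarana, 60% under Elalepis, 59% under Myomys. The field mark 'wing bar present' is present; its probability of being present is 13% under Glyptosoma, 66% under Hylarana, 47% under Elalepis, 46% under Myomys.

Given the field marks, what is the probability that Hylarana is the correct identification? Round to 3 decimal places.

0.385

For each hypothesis, the unnormalized posterior weight is prior × product of the field mark likelihoods:
  Glyptosoma: 0.38 × 0.78 × 0.33 × 0.13 = 0.012716
  Hylarana: 0.38 × 0.27 × 0.57 × 0.66 = 0.038598
  Elalepis: 0.13 × 0.93 × 0.60 × 0.47 = 0.034094
  Myomys: 0.11 × 0.50 × 0.59 × 0.46 = 0.014927
The unnormalized weights sum to 0.10033.
P(Hylarana | evidence) = 0.038598 / 0.10033 ≈ 0.385.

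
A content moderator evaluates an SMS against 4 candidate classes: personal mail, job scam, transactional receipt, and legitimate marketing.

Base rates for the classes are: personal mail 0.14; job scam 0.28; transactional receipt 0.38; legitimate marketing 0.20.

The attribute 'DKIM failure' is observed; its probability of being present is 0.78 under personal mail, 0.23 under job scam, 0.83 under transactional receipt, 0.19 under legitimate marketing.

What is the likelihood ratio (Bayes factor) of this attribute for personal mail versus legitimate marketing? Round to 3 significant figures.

4.11

The Bayes factor is the ratio of the two likelihoods.
  personal mail: 0.78
  legitimate marketing: 0.19
Bayes factor = 0.78 / 0.19 ≈ 4.11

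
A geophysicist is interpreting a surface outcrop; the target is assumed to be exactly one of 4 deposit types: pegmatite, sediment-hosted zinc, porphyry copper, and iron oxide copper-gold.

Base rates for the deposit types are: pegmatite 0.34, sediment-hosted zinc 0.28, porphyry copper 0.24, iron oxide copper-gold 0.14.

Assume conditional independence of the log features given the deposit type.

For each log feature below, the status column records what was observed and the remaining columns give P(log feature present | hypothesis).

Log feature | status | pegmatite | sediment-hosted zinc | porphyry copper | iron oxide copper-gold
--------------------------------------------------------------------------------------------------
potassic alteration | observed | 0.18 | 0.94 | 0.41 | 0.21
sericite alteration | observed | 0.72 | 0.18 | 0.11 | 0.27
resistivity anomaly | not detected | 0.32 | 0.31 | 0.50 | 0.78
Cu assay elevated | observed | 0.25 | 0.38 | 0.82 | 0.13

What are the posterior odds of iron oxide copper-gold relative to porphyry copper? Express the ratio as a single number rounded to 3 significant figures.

Unnormalized posterior weight (prior times the log feature likelihoods) for each of the two hypotheses (using 1 − P(present | H) for each absent log feature):
  iron oxide copper-gold: 0.14 × 0.21 × 0.27 × (1 − 0.78) × 0.13 = 0.00022703
  porphyry copper: 0.24 × 0.41 × 0.11 × (1 − 0.50) × 0.82 = 0.0044378
Odds(iron oxide copper-gold : porphyry copper) = 0.00022703 / 0.0044378 ≈ 0.0512.

0.0512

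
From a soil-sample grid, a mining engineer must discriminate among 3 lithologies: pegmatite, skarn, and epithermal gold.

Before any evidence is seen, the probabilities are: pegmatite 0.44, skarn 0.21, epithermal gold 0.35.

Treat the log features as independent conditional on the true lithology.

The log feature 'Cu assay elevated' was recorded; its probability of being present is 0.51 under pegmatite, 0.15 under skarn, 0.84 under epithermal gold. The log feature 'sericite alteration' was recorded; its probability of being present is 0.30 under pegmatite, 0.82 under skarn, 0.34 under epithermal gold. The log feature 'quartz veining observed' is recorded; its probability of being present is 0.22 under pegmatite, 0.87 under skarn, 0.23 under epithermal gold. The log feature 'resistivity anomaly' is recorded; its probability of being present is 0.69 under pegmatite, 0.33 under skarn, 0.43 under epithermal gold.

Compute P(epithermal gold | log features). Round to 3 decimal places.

Multiply each prior by the joint likelihood of the log feature pattern:
  pegmatite: 0.44 × 0.51 × 0.30 × 0.22 × 0.69 = 0.010219
  skarn: 0.21 × 0.15 × 0.82 × 0.87 × 0.33 = 0.0074158
  epithermal gold: 0.35 × 0.84 × 0.34 × 0.23 × 0.43 = 0.009886
The unnormalized weights sum to 0.027521.
P(epithermal gold | evidence) = 0.009886 / 0.027521 ≈ 0.359.

0.359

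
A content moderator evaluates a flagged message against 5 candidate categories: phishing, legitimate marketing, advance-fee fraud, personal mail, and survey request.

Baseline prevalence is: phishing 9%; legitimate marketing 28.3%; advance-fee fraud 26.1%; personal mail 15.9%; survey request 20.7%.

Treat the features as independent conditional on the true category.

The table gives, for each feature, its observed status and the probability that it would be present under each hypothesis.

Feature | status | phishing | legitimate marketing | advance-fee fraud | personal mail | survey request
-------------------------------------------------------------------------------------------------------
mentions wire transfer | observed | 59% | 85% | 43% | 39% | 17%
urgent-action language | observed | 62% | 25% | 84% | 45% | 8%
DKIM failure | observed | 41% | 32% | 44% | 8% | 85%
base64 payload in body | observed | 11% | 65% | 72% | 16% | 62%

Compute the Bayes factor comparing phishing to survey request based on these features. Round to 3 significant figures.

2.30

Take the product of per-feature likelihoods under each hypothesis, then divide.
  phishing: 0.59 × 0.62 × 0.41 × 0.11 = 0.016498
  survey request: 0.17 × 0.08 × 0.85 × 0.62 = 0.0071672
Bayes factor = 0.016498 / 0.0071672 ≈ 2.30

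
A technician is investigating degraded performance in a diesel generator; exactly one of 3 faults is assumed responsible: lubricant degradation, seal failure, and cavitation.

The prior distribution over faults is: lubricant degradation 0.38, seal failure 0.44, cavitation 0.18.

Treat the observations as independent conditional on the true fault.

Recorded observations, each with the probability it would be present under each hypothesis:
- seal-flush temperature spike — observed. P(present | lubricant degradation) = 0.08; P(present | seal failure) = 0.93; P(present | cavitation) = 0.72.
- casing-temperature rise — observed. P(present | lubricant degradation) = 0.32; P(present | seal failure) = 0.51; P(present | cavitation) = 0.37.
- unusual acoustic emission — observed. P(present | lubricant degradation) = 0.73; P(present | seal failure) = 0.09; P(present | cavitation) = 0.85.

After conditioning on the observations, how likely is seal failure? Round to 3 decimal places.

0.282

For each hypothesis, the unnormalized posterior weight is prior × product of the observation likelihoods:
  lubricant degradation: 0.38 × 0.08 × 0.32 × 0.73 = 0.0071014
  seal failure: 0.44 × 0.93 × 0.51 × 0.09 = 0.018782
  cavitation: 0.18 × 0.72 × 0.37 × 0.85 = 0.040759
Marginal likelihood of the evidence = 0.066643.
P(seal failure | evidence) = 0.018782 / 0.066643 ≈ 0.282.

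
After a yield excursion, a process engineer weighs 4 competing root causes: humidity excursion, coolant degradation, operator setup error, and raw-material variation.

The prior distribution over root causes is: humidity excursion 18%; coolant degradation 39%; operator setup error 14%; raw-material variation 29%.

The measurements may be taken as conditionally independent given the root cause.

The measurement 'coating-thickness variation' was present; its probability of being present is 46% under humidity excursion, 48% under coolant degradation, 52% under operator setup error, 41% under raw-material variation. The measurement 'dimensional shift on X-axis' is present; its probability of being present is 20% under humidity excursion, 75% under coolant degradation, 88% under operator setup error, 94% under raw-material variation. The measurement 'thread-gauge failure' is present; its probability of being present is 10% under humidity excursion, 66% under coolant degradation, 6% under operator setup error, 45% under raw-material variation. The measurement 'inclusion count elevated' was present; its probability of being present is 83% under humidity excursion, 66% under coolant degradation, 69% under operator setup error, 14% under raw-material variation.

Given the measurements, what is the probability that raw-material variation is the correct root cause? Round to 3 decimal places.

Multiply each prior by the joint likelihood of the measurement pattern:
  humidity excursion: 0.18 × 0.46 × 0.20 × 0.10 × 0.83 = 0.0013745
  coolant degradation: 0.39 × 0.48 × 0.75 × 0.66 × 0.66 = 0.061158
  operator setup error: 0.14 × 0.52 × 0.88 × 0.06 × 0.69 = 0.0026522
  raw-material variation: 0.29 × 0.41 × 0.94 × 0.45 × 0.14 = 0.0070413
Normalizing constant Z = 0.0013745 + 0.061158 + 0.0026522 + 0.0070413 = 0.072226.
P(raw-material variation | evidence) = 0.0070413 / 0.072226 ≈ 0.097.

0.097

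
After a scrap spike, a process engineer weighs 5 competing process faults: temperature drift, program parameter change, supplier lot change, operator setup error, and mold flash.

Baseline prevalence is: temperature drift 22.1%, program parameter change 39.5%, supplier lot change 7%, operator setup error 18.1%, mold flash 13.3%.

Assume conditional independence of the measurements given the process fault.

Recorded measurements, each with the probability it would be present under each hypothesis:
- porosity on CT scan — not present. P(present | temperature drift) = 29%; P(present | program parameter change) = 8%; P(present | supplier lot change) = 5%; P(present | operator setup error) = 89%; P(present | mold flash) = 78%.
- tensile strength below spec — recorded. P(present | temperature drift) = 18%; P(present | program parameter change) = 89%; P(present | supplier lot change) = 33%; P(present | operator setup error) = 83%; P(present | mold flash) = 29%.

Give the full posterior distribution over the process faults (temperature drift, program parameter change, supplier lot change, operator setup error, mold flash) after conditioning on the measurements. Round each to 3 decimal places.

For each hypothesis, the unnormalized posterior weight is prior × product of the measurement likelihoods (using 1 − P(present | H) for each absent measurement):
  temperature drift: 0.221 × (1 − 0.29) × 0.18 = 0.028244
  program parameter change: 0.395 × (1 − 0.08) × 0.89 = 0.32343
  supplier lot change: 0.070 × (1 − 0.05) × 0.33 = 0.021945
  operator setup error: 0.181 × (1 − 0.89) × 0.83 = 0.016525
  mold flash: 0.133 × (1 − 0.78) × 0.29 = 0.0084854
Marginal likelihood of the evidence = 0.39863.
P(temperature drift | evidence) = 0.028244 / 0.39863 ≈ 0.071
P(program parameter change | evidence) = 0.32343 / 0.39863 ≈ 0.811
P(supplier lot change | evidence) = 0.021945 / 0.39863 ≈ 0.055
P(operator setup error | evidence) = 0.016525 / 0.39863 ≈ 0.041
P(mold flash | evidence) = 0.0084854 / 0.39863 ≈ 0.021

0.071, 0.811, 0.055, 0.041, 0.021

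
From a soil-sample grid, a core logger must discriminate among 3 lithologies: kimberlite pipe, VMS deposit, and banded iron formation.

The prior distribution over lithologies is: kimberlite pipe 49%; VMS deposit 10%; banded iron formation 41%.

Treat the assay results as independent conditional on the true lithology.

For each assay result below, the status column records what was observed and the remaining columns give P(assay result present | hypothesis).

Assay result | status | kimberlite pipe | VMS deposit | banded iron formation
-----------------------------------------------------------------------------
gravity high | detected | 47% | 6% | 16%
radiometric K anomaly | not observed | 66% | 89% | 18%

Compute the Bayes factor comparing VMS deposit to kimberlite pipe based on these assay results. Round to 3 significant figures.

0.0413

Take the product of per-assay result likelihoods under each hypothesis (using 1 − P(present | H) for each absent assay result), then divide.
  VMS deposit: 0.06 × (1 − 0.89) = 0.0066
  kimberlite pipe: 0.47 × (1 − 0.66) = 0.1598
Bayes factor = 0.0066 / 0.1598 ≈ 0.0413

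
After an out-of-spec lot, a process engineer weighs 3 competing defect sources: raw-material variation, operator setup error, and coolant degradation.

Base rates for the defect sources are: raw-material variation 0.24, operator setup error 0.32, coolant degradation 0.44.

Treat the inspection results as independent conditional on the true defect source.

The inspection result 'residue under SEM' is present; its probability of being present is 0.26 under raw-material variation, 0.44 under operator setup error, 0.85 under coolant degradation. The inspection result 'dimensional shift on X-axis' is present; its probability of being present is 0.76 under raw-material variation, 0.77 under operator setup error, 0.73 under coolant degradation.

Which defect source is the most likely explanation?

coolant degradation

By Bayes' rule with conditional independence, the unnormalized weight for each hypothesis is prior × ∏ likelihoods:
  raw-material variation: 0.24 × 0.26 × 0.76 = 0.047424
  operator setup error: 0.32 × 0.44 × 0.77 = 0.10842
  coolant degradation: 0.44 × 0.85 × 0.73 = 0.27302
Normalizing constant Z = 0.047424 + 0.10842 + 0.27302 = 0.42886.
P(raw-material variation | evidence) ≈ 0.047424 / 0.42886 ≈ 0.111
P(operator setup error | evidence) ≈ 0.10842 / 0.42886 ≈ 0.253
P(coolant degradation | evidence) ≈ 0.27302 / 0.42886 ≈ 0.637
The largest is 0.637, so coolant degradation is most probable.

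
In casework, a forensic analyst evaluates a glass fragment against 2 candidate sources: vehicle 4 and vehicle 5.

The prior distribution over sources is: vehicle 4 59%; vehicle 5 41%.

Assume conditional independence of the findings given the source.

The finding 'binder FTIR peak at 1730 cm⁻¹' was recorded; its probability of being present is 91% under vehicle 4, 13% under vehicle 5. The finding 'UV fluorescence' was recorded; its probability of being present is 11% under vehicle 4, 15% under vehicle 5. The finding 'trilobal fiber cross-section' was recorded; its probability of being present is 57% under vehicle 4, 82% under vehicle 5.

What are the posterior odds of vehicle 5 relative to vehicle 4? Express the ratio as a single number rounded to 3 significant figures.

Posterior odds equal prior odds times the likelihood ratio; only the two competing hypotheses matter.
  vehicle 5: 0.410 × 0.13 × 0.15 × 0.82 = 0.0065559
  vehicle 4: 0.590 × 0.91 × 0.11 × 0.57 = 0.033664
Posterior odds = 0.0065559 / 0.033664 ≈ 0.195.

0.195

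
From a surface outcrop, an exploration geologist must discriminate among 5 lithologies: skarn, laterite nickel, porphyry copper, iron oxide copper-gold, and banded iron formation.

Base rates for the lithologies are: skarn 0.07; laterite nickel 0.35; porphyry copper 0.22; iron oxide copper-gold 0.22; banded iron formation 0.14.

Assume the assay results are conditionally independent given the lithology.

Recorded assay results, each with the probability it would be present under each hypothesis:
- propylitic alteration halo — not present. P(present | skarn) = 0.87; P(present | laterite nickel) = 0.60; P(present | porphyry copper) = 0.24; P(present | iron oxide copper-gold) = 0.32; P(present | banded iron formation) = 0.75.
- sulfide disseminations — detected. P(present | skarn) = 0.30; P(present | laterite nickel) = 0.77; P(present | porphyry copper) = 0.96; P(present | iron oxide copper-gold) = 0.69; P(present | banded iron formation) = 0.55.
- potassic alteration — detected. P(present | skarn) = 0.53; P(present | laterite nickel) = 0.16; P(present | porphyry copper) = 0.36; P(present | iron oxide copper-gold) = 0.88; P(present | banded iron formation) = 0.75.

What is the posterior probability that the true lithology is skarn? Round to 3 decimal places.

Multiply each prior by the joint likelihood of the assay result pattern (using 1 − P(present | H) for each absent assay result):
  skarn: 0.07 × (1 − 0.87) × 0.30 × 0.53 = 0.0014469
  laterite nickel: 0.35 × (1 − 0.60) × 0.77 × 0.16 = 0.017248
  porphyry copper: 0.22 × (1 − 0.24) × 0.96 × 0.36 = 0.057784
  iron oxide copper-gold: 0.22 × (1 − 0.32) × 0.69 × 0.88 = 0.090837
  banded iron formation: 0.14 × (1 − 0.75) × 0.55 × 0.75 = 0.014438
The unnormalized weights sum to 0.18175.
P(skarn | evidence) = 0.0014469 / 0.18175 ≈ 0.008.

0.008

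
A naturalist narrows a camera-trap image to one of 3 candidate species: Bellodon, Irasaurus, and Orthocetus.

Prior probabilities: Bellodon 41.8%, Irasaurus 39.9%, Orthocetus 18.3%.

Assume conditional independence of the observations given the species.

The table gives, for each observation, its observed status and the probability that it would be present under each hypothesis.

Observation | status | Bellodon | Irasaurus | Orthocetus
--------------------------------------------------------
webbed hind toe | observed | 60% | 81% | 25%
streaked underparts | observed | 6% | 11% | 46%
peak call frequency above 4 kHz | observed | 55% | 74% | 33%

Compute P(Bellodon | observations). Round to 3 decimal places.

By Bayes' rule with conditional independence, the unnormalized weight for each hypothesis is prior × ∏ likelihoods:
  Bellodon: 0.418 × 0.60 × 0.06 × 0.55 = 0.0082764
  Irasaurus: 0.399 × 0.81 × 0.11 × 0.74 = 0.026308
  Orthocetus: 0.183 × 0.25 × 0.46 × 0.33 = 0.0069449
Normalizing constant Z = 0.0082764 + 0.026308 + 0.0069449 = 0.041529.
P(Bellodon | evidence) = 0.0082764 / 0.041529 ≈ 0.199.

0.199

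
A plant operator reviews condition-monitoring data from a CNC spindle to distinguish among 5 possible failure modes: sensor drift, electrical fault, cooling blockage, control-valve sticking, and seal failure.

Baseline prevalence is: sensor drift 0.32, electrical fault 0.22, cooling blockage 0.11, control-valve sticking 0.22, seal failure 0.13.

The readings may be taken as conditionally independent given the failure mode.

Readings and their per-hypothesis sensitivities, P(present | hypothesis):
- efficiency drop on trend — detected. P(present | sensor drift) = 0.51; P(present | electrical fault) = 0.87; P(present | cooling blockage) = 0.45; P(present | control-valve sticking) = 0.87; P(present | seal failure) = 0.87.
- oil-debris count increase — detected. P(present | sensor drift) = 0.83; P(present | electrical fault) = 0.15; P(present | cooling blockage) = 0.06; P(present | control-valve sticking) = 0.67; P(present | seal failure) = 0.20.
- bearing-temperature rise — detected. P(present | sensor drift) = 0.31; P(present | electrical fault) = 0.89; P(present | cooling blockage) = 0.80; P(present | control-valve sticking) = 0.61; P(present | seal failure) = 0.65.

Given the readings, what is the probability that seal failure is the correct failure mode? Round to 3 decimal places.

Multiply each prior by the joint likelihood of the reading pattern:
  sensor drift: 0.32 × 0.51 × 0.83 × 0.31 = 0.041991
  electrical fault: 0.22 × 0.87 × 0.15 × 0.89 = 0.025552
  cooling blockage: 0.11 × 0.45 × 0.06 × 0.80 = 0.002376
  control-valve sticking: 0.22 × 0.87 × 0.67 × 0.61 = 0.078225
  seal failure: 0.13 × 0.87 × 0.20 × 0.65 = 0.014703
Normalizing constant Z = 0.041991 + 0.025552 + 0.002376 + 0.078225 + 0.014703 = 0.16285.
P(seal failure | evidence) = 0.014703 / 0.16285 ≈ 0.090.

0.090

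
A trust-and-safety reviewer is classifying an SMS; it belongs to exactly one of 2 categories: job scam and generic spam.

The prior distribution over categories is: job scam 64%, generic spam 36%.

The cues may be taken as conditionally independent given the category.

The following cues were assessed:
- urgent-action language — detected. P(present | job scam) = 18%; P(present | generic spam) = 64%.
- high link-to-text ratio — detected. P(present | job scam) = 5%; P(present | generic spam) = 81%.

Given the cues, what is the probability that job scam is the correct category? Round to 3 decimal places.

By Bayes' rule with conditional independence, the unnormalized weight for each hypothesis is prior × ∏ likelihoods:
  job scam: 0.64 × 0.18 × 0.05 = 0.00576
  generic spam: 0.36 × 0.64 × 0.81 = 0.18662
The unnormalized weights sum to 0.19238.
P(job scam | evidence) = 0.00576 / 0.19238 ≈ 0.030.

0.030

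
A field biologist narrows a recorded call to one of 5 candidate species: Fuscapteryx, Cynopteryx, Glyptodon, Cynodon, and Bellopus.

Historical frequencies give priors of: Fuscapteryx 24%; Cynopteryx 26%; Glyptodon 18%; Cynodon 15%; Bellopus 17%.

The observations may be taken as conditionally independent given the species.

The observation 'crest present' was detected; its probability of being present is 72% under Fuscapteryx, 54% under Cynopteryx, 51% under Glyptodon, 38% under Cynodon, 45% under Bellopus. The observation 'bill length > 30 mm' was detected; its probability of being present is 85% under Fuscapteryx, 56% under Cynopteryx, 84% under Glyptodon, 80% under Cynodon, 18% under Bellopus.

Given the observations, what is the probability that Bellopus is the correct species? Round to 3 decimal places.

0.038

By Bayes' rule with conditional independence, the unnormalized weight for each hypothesis is prior × ∏ likelihoods:
  Fuscapteryx: 0.24 × 0.72 × 0.85 = 0.14688
  Cynopteryx: 0.26 × 0.54 × 0.56 = 0.078624
  Glyptodon: 0.18 × 0.51 × 0.84 = 0.077112
  Cynodon: 0.15 × 0.38 × 0.80 = 0.0456
  Bellopus: 0.17 × 0.45 × 0.18 = 0.01377
Normalizing constant Z = 0.14688 + 0.078624 + 0.077112 + 0.0456 + 0.01377 = 0.36199.
P(Bellopus | evidence) = 0.01377 / 0.36199 ≈ 0.038.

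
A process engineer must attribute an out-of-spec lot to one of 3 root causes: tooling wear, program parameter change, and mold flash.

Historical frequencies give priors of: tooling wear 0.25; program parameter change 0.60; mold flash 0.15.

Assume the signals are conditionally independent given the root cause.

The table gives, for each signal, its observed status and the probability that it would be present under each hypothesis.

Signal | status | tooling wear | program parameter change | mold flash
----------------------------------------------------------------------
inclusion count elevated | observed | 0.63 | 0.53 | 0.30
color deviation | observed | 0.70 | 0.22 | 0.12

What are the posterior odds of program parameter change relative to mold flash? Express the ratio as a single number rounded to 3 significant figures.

13.0

Unnormalized posterior weight (prior times the signal likelihoods) for each of the two hypotheses:
  program parameter change: 0.60 × 0.53 × 0.22 = 0.06996
  mold flash: 0.15 × 0.30 × 0.12 = 0.0054
Odds(program parameter change : mold flash) = 0.06996 / 0.0054 ≈ 13.0.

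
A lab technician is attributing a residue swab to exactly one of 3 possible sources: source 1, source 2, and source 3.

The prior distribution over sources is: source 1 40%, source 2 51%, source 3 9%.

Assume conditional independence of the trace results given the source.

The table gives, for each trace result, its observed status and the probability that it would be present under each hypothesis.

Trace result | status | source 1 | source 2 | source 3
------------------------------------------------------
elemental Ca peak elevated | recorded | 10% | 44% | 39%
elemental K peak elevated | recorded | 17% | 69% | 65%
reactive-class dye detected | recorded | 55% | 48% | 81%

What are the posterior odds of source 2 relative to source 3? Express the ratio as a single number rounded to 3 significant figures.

Unnormalized posterior weight (prior times the trace result likelihoods) for each of the two hypotheses:
  source 2: 0.51 × 0.44 × 0.69 × 0.48 = 0.074321
  source 3: 0.09 × 0.39 × 0.65 × 0.81 = 0.01848
Odds(source 2 : source 3) = 0.074321 / 0.01848 ≈ 4.02.

4.02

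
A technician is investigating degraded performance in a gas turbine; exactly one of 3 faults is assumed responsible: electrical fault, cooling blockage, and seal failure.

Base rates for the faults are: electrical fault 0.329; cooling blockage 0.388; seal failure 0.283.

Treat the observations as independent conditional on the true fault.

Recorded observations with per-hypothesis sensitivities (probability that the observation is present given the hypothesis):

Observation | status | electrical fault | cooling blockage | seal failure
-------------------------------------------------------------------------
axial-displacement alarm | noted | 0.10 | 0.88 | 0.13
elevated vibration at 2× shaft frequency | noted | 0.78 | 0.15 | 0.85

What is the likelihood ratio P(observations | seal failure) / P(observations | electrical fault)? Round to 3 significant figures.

Take the product of per-observation likelihoods under each hypothesis, then divide.
  seal failure: 0.13 × 0.85 = 0.1105
  electrical fault: 0.10 × 0.78 = 0.078
Bayes factor = 0.1105 / 0.078 ≈ 1.42

1.42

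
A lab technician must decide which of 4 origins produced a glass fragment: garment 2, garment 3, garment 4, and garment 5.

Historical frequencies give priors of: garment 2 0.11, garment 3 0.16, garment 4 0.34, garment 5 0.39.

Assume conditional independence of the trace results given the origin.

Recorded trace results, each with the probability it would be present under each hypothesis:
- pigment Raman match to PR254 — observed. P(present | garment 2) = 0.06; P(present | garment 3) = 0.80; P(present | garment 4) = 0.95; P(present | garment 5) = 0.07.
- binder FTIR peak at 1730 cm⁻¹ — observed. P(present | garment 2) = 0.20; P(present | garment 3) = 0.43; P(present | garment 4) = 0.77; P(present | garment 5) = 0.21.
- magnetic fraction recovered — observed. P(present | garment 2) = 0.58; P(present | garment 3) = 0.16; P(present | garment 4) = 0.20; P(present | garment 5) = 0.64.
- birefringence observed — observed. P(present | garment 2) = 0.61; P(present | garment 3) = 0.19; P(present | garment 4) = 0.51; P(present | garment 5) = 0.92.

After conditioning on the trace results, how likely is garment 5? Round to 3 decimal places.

0.109

For each hypothesis, the unnormalized posterior weight is prior × product of the trace result likelihoods:
  garment 2: 0.11 × 0.06 × 0.20 × 0.58 × 0.61 = 0.00046702
  garment 3: 0.16 × 0.80 × 0.43 × 0.16 × 0.19 = 0.0016732
  garment 4: 0.34 × 0.95 × 0.77 × 0.20 × 0.51 = 0.025368
  garment 5: 0.39 × 0.07 × 0.21 × 0.64 × 0.92 = 0.0033756
Normalizing constant Z = 0.00046702 + 0.0016732 + 0.025368 + 0.0033756 = 0.030884.
P(garment 5 | evidence) = 0.0033756 / 0.030884 ≈ 0.109.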